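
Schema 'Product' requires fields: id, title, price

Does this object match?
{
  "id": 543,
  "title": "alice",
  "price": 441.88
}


Checking required fields... All present.
Valid - all required fields present


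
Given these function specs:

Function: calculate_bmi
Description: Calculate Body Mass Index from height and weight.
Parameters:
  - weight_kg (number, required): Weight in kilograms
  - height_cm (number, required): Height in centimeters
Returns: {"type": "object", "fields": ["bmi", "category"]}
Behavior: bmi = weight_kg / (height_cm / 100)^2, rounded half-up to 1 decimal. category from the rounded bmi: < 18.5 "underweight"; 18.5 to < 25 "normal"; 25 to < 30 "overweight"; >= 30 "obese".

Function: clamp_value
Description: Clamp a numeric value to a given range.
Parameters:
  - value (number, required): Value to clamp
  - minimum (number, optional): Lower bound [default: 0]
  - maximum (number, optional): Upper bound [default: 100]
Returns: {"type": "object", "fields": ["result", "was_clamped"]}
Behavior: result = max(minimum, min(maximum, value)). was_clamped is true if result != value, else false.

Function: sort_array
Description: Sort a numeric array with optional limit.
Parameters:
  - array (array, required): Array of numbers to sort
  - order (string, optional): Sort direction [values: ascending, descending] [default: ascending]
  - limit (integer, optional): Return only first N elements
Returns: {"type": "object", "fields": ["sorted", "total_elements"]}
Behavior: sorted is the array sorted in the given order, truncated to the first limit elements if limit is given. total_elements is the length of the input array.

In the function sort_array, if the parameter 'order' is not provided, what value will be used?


The sort_array spec declares:
  - order (string, optional): Sort direction [values: ascending, descending] [default: ascending]
Default:
ascending


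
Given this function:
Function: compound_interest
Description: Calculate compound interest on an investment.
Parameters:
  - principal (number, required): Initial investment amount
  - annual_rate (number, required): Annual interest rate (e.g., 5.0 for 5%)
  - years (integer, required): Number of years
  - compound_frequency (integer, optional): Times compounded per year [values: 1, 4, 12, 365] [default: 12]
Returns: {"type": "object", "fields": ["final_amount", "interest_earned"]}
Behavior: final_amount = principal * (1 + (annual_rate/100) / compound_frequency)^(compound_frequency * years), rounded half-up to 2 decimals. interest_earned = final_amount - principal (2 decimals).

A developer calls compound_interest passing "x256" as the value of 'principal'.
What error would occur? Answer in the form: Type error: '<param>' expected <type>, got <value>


Spec: 'principal' is declared as number; "x256" is a string.
Type error: 'principal' expected number, got "x256"


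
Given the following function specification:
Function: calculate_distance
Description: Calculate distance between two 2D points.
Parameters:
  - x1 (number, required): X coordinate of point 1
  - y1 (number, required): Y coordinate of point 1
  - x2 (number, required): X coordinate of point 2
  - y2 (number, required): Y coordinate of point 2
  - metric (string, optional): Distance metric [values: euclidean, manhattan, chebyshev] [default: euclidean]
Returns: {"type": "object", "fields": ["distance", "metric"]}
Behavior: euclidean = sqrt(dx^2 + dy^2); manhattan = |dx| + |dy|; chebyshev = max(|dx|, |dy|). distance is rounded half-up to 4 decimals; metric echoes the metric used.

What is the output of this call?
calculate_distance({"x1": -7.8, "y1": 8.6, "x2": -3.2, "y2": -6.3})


Defaults applied: metric=euclidean
|dx| = |-3.2 - -7.8| = 4.6; |dy| = |-6.3 - 8.6| = 14.9
euclidean: sqrt(4.6^2 + 14.9^2) = sqrt(243.17) = 15.593909
Round to 4 decimals: 15.5939
Output:
{"distance": 15.5939, "metric": "euclidean"}


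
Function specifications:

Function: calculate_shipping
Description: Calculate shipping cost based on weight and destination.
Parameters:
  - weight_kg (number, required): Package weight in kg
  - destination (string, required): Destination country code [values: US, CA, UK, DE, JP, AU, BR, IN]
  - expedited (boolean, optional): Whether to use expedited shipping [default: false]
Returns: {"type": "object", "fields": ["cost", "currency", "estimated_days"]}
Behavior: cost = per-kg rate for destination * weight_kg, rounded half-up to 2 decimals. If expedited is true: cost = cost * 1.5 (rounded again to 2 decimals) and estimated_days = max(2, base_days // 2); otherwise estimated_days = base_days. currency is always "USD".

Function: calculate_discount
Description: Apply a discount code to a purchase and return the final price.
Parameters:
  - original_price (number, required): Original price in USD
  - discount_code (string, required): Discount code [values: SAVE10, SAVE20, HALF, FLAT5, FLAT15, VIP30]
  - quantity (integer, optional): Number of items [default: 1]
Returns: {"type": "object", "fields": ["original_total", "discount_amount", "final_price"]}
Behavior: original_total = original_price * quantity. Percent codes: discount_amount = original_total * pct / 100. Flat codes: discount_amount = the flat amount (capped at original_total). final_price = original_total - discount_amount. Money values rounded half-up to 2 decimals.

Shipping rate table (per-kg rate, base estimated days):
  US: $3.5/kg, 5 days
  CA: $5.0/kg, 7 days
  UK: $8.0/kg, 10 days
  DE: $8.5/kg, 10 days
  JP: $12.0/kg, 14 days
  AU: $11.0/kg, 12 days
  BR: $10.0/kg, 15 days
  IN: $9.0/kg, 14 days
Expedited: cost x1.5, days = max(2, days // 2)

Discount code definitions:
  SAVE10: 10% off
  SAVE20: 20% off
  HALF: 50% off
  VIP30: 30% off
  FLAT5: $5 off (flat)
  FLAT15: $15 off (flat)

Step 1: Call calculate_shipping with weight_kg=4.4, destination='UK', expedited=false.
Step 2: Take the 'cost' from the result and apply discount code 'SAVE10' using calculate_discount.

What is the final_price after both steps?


Step 1: calculate_shipping(weight_kg=4.4, destination=UK, expedited=false)
  Rate for UK: $8.0/kg, base 10 days
  cost = 8.0 * 4.4 = 35.2 -> 35.20
  expedited not set/false: estimated_days = 10
  -> cost = 35.20 USD
Step 2: calculate_discount(original_price=35.2, discount_code=SAVE10, quantity=1)
  original_total = 35.2 * 1 = 35.20
  SAVE10 = 10% off: discount_amount = 35.20 * 10/100 = 3.52 -> 3.52
  final_price = 35.20 - 3.52 = 31.68
  -> final_price = 31.68
$31.68


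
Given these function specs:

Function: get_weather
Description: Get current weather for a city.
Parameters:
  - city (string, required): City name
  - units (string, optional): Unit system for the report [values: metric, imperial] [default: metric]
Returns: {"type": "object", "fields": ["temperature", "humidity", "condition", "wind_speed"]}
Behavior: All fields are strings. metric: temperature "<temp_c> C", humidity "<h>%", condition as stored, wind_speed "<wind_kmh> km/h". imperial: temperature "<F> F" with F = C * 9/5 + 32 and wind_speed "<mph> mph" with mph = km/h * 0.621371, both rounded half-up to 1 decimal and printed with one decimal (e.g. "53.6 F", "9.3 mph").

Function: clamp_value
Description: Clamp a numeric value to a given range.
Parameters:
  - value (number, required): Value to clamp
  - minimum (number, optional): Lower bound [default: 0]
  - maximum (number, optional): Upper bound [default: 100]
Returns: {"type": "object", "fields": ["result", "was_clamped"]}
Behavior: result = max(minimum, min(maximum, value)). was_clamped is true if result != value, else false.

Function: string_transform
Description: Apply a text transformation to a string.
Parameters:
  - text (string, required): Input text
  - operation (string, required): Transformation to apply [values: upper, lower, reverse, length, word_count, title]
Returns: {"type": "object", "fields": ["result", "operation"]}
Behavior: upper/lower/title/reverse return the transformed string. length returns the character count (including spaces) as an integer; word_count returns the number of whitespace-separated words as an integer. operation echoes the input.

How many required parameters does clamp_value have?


Parameters of clamp_value: value (required), minimum (optional), maximum (optional)
Required count:
1


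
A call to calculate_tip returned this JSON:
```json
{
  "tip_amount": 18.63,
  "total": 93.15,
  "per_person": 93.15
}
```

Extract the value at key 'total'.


93.15


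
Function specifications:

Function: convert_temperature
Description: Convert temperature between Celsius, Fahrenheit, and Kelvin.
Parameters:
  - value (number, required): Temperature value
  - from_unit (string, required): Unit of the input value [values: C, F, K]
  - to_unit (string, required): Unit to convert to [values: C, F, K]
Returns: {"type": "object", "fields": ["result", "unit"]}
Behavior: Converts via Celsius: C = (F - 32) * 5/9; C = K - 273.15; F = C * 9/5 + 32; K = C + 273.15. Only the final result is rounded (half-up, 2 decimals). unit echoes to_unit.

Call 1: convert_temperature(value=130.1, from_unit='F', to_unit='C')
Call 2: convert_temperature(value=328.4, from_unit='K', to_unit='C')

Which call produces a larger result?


Call 1:
  To C: (130.1 - 32) * 5/9 = 54.5
  Target is C: 54.5
  Round to 2 decimals: 54.5
  -> 54.5 C
Call 2:
  To C: 328.4 - 273.15 = 55.25
  Target is C: 55.25
  Round to 2 decimals: 55.25
  -> 55.25 C
Call 2 (55.25 C)


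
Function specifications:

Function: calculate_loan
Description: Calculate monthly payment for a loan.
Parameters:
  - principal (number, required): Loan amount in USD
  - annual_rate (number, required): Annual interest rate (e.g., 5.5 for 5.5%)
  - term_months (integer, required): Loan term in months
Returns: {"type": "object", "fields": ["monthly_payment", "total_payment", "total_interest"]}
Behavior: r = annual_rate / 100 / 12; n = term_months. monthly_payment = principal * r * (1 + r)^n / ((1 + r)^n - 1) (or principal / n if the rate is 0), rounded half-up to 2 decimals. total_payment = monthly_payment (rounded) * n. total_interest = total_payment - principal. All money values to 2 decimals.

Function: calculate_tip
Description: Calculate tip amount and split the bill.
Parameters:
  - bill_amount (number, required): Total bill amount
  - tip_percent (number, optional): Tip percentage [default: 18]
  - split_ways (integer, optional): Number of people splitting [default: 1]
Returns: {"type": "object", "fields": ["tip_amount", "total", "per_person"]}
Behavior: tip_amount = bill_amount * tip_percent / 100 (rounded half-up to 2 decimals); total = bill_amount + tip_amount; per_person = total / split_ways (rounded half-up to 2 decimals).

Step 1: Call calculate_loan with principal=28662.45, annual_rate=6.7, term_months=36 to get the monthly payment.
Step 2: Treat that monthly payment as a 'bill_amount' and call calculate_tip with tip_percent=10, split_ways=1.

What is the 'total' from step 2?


Step 1: calculate_loan(principal=28662.45, annual_rate=6.7, term_months=36)
  r = 6.7 / 100 / 12 = 0.005583333333 (keep full precision)
  (1 + r)^36 = 1.22194146
  monthly_payment = 28662.45 * 0.005583333333 * 1.22194146 / (1.22194146 - 1) = 881.08707 -> 881.09
  total_payment = 881.09 * 36 = 31719.24
  total_interest = 31719.24 - 28662.45 = 3056.79
  -> monthly_payment = 881.09
Step 2: calculate_tip(bill_amount=881.09, tip_percent=10, split_ways=1)
  tip_amount = 881.09 * 10/100 = 88.109 -> 88.11
  total = 881.09 + 88.11 = 969.20
  per_person = 969.20 / 1 = 969.2 -> 969.20
  -> total = 969.20
$969.20


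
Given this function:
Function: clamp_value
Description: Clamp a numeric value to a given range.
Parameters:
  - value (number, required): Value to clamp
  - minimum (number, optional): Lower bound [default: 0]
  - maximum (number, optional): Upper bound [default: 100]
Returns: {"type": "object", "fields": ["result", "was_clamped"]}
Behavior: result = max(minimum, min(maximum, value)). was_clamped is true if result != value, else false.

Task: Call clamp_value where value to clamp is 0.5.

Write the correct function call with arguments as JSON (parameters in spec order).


Mapping each described value to its parameter name:
  'Value to clamp' -> value = 0.5
clamp_value({"value": 0.5})


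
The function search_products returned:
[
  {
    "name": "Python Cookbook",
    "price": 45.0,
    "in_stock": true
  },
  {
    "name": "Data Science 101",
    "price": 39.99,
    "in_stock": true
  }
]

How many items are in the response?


Items: Python Cookbook, Data Science 101
2


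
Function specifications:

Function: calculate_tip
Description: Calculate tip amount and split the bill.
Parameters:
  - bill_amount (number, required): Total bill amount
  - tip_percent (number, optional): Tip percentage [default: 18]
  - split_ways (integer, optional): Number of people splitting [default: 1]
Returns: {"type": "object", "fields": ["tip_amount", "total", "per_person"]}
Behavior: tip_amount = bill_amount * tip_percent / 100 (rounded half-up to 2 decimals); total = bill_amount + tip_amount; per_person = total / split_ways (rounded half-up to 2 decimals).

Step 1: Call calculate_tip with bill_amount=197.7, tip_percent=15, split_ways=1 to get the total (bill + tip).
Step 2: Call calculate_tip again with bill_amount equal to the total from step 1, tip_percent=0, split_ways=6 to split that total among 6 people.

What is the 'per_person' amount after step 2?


Step 1: calculate_tip(bill_amount=197.7, tip_percent=15, split_ways=1)
  tip_amount = 197.7 * 15/100 = 29.655 -> 29.66
  total = 197.7 + 29.66 = 227.36
  per_person = 227.36 / 1 = 227.36 -> 227.36
  -> total = 227.36
Step 2: calculate_tip(bill_amount=227.36, tip_percent=0, split_ways=6)
  tip_amount = 227.36 * 0/100 = 0 -> 0.00
  total = 227.36 + 0.00 = 227.36
  per_person = 227.36 / 6 = 37.893333 -> 37.89
  -> per_person = 37.89
$37.89


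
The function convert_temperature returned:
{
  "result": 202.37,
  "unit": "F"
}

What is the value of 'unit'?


F


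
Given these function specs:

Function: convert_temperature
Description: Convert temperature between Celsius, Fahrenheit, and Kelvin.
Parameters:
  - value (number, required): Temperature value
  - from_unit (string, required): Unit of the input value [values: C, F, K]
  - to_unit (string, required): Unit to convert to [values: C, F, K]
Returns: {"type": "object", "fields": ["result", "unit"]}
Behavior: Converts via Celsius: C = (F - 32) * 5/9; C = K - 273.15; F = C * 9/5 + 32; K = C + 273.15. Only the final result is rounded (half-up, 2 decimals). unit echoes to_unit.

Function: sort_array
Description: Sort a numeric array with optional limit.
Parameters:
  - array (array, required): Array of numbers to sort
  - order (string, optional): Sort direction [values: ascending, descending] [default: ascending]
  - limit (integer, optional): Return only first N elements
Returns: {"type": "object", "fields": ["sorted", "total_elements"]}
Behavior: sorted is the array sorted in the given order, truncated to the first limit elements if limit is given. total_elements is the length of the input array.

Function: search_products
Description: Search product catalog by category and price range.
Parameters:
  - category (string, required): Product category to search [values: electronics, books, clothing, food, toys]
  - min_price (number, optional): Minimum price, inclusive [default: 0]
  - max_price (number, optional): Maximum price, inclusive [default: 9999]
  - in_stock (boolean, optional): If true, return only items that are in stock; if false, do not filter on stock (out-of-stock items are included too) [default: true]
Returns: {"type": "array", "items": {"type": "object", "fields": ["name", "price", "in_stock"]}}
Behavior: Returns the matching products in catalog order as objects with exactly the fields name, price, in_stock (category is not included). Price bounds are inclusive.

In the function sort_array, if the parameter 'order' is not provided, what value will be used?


The sort_array spec declares:
  - order (string, optional): Sort direction [values: ascending, descending] [default: ascending]
Default:
ascending


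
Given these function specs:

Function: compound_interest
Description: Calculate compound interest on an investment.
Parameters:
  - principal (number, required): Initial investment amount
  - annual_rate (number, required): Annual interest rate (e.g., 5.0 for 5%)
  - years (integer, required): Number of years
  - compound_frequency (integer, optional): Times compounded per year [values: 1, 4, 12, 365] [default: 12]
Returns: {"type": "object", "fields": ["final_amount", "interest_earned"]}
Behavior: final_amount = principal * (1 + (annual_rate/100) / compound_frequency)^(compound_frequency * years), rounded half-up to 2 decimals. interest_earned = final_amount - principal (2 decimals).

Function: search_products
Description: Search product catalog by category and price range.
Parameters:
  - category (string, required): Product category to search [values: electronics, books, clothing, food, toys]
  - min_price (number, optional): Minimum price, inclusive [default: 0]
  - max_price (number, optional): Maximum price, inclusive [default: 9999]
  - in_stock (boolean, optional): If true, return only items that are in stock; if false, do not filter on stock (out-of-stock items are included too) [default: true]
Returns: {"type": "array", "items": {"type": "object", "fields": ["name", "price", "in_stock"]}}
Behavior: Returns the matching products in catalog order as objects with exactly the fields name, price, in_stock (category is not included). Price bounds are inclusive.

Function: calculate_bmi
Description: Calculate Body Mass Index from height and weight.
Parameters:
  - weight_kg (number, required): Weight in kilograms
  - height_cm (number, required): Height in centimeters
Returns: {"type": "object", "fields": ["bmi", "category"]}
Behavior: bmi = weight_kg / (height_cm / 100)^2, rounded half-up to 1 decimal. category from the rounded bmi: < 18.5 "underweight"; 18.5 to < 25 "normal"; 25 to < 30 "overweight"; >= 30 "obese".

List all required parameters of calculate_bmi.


Parameters of calculate_bmi and their required/optional flag:
  weight_kg: required
  height_cm: required
height_cm, weight_kg


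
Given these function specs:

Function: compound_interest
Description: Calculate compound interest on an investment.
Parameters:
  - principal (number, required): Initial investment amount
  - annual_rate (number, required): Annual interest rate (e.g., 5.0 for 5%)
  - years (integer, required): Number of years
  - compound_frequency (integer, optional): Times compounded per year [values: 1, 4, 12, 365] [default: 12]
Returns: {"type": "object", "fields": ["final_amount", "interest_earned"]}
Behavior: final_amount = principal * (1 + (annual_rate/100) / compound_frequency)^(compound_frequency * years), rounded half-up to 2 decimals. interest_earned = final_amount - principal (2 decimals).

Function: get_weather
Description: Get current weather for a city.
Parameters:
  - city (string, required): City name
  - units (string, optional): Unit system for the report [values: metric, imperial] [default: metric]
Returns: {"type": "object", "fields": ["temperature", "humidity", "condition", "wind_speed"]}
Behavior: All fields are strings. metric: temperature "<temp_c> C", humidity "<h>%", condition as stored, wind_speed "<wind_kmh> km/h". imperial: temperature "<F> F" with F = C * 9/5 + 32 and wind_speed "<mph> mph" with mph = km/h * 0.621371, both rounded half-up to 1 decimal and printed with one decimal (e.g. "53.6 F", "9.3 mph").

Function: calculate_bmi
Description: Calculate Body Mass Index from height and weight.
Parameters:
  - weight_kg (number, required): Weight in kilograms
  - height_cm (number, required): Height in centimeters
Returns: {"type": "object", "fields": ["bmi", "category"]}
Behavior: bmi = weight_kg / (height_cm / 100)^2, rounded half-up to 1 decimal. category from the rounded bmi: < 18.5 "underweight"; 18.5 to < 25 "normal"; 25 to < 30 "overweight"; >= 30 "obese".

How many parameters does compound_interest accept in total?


Parameters of compound_interest: principal (required), annual_rate (required), years (required), compound_frequency (optional)
Total:
4


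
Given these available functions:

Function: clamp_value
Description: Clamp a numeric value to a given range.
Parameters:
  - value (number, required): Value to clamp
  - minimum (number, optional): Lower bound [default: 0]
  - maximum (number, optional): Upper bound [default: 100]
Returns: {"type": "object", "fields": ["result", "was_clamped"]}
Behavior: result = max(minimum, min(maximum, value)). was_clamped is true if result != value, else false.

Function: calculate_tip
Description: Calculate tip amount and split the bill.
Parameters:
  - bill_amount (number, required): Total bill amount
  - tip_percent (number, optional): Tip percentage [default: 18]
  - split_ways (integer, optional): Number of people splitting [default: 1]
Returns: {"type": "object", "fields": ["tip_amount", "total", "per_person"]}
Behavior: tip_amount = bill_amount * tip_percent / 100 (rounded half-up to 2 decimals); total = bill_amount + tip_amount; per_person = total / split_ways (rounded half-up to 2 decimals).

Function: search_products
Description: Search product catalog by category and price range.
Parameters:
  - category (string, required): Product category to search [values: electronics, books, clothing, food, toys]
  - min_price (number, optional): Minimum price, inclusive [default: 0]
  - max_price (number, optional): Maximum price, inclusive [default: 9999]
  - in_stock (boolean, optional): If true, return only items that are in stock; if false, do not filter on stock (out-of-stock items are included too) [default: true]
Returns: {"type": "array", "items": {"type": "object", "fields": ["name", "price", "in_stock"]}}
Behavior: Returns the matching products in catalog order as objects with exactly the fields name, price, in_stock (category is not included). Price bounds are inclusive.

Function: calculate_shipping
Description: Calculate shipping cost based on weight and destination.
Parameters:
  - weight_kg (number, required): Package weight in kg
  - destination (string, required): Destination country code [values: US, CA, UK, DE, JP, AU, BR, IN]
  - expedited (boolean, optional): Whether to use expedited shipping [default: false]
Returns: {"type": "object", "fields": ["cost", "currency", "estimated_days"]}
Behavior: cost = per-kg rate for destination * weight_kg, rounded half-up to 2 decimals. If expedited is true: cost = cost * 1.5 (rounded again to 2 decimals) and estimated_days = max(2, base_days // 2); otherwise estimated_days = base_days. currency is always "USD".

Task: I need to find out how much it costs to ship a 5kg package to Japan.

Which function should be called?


The task needs a function whose description is: Calculate shipping cost based on weight and destination.
calculate_shipping


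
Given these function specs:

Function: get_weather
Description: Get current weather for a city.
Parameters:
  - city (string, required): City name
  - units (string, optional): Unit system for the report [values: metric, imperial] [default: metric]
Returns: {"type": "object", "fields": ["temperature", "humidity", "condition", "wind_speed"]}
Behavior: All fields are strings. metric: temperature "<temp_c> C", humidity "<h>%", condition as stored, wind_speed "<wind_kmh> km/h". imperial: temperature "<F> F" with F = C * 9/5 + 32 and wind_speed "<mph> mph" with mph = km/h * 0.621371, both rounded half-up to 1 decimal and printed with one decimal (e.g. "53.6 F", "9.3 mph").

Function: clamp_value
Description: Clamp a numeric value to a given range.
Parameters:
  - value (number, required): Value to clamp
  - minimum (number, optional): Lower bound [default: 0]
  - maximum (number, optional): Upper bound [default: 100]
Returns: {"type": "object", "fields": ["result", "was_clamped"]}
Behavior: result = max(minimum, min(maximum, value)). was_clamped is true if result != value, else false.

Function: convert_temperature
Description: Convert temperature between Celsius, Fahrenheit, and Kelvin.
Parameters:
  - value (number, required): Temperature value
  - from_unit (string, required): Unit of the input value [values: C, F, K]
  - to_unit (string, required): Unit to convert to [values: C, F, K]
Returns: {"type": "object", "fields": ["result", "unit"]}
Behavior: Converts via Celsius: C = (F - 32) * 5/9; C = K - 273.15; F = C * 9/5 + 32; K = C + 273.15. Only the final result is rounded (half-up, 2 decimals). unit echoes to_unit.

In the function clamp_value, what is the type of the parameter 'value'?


The clamp_value spec declares:
  - value (number, required): Value to clamp
Type:
number


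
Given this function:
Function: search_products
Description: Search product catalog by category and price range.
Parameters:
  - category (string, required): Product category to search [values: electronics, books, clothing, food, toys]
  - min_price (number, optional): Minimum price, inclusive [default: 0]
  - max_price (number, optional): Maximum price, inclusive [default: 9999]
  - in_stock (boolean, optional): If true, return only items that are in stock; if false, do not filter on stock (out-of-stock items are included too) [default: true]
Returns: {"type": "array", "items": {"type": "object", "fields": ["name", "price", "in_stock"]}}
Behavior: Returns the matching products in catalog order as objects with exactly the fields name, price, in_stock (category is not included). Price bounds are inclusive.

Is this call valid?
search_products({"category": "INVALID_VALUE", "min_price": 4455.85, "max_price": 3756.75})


Checking parameter values...
Parameter 'category' has value 'INVALID_VALUE' not in allowed: electronics, books, clothing, food, toys
Invalid - 'category' must be one of electronics, books, clothing, food, toys


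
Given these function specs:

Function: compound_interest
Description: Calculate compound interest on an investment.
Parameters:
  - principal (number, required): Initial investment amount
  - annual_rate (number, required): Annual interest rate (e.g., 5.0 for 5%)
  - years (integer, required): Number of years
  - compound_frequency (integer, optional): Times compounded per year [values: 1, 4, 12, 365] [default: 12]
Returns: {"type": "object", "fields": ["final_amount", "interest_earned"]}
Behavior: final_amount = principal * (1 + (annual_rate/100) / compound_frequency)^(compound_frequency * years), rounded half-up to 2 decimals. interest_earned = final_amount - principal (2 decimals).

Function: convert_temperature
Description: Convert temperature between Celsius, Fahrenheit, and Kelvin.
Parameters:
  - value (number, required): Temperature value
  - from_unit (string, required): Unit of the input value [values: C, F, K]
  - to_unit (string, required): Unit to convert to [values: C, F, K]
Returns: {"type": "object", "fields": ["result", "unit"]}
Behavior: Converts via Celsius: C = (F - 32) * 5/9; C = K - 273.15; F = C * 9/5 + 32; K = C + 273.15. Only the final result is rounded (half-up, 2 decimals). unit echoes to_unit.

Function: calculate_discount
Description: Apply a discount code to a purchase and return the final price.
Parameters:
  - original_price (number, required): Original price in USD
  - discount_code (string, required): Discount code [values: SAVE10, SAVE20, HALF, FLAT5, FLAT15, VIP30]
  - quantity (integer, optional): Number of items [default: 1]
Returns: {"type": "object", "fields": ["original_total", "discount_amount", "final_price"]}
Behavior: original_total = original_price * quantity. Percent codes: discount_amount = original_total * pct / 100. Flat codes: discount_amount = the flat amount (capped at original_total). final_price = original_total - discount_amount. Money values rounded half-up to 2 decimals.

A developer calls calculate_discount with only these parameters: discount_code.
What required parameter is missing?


Required parameters: original_price, discount_code
Provided: discount_code
Missing: original_price
original_price


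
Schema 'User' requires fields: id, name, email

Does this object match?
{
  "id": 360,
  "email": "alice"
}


Checking required fields...
Missing: name
Invalid - missing required field 'name'


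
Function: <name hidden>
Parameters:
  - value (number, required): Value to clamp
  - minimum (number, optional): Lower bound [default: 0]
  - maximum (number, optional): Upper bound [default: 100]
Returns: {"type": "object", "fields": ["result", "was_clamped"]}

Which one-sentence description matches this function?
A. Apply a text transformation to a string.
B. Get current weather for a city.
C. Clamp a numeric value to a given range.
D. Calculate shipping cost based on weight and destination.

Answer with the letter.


Parameters value, minimum, maximum and return ["result", "was_clamped"] fit: Clamp a numeric value to a given range.
C


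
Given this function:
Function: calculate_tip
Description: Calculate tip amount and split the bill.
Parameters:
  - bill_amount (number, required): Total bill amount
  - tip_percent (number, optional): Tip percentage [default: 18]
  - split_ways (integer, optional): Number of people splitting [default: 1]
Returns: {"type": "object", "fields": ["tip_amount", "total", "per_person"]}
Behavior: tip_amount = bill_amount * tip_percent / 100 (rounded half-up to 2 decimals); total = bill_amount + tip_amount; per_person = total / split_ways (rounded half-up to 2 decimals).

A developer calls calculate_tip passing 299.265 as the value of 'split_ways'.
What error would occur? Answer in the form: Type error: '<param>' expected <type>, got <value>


Spec: 'split_ways' is declared as integer; 299.265 is a non-integer number.
Type error: 'split_ways' expected integer, got 299.265


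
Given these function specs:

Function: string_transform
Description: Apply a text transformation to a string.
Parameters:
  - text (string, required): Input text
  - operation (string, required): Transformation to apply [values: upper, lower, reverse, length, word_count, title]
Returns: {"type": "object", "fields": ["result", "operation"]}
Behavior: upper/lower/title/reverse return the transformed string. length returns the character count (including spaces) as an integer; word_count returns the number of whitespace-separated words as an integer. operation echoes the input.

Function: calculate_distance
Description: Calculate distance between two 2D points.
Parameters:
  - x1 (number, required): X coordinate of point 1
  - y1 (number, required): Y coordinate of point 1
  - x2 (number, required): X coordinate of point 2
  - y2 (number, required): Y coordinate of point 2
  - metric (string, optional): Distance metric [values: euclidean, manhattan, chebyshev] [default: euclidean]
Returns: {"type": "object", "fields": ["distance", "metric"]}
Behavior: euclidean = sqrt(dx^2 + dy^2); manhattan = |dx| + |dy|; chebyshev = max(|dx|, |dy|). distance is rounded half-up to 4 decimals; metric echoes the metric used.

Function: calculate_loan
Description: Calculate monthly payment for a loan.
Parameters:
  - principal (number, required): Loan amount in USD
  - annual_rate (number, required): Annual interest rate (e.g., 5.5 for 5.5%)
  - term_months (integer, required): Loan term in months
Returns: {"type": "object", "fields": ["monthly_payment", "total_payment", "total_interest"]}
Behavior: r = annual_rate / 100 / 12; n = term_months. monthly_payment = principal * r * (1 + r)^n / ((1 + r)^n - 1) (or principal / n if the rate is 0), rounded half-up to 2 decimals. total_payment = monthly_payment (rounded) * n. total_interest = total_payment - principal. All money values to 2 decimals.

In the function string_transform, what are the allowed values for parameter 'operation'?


The string_transform spec declares:
  - operation (string, required): Transformation to apply [values: upper, lower, reverse, length, word_count, title]
Allowed values:
upper, lower, reverse, length, word_count, title


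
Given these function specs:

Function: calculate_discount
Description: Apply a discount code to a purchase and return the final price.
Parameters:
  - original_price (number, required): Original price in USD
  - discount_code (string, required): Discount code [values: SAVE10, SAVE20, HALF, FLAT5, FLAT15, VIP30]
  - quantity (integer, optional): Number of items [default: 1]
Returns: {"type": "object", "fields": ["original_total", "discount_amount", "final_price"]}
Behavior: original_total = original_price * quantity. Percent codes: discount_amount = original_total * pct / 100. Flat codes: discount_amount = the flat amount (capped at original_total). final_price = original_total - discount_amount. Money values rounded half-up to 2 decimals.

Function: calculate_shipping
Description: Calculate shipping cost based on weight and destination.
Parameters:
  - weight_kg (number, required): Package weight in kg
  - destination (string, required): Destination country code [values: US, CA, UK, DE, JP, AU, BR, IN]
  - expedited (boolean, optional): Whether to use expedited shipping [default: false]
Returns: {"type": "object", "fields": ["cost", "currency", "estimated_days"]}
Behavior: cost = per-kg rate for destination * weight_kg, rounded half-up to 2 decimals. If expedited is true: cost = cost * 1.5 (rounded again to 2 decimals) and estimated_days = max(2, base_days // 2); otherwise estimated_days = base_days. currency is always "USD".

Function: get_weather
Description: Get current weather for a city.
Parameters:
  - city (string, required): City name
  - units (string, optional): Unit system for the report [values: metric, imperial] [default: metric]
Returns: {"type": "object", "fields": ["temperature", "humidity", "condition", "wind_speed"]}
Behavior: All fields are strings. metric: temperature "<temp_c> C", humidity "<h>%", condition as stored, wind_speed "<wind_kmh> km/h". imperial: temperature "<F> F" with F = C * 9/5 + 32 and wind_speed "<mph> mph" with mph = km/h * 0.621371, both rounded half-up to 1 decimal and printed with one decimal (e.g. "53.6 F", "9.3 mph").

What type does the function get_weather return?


The get_weather spec declares Returns: {"type": "object", "fields": ["temperature", "humidity", "condition", "wind_speed"]}
Type:
object


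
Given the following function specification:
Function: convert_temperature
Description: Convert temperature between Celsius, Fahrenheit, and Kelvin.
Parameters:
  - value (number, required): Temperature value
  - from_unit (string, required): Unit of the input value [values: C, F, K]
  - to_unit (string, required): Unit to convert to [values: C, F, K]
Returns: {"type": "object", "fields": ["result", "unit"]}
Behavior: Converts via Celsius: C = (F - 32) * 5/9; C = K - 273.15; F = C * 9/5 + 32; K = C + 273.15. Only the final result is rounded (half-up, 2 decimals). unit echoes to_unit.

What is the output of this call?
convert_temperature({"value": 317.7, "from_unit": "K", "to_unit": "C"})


To C: 317.7 - 273.15 = 44.55
Target is C: 44.55
Round to 2 decimals: 44.55
Output:
{"result": 44.55, "unit": "C"}


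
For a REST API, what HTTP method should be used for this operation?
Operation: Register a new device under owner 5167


GET = read, POST = create, PUT = update/replace, DELETE = remove
This operation is a create.
POST


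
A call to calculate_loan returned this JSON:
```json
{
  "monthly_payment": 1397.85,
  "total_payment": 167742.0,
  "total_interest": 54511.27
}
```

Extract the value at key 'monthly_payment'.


1397.85


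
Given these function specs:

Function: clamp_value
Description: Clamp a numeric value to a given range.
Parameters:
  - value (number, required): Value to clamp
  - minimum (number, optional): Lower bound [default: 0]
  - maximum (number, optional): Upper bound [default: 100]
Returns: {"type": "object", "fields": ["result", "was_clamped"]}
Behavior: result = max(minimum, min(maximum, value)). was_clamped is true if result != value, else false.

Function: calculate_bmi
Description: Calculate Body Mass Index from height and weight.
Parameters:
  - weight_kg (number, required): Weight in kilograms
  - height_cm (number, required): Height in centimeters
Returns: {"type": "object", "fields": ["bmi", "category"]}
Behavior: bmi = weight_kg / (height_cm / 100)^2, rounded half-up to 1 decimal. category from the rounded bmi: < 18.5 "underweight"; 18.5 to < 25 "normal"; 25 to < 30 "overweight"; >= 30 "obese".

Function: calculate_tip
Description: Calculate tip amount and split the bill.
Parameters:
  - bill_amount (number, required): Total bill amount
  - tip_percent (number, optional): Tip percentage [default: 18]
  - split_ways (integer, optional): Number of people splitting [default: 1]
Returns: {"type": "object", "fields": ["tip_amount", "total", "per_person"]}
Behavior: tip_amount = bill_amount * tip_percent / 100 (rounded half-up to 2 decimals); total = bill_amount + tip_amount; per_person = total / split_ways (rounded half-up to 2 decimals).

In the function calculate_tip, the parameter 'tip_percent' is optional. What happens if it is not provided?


The calculate_tip spec declares:
  - tip_percent (number, optional): Tip percentage [default: 18]
It defaults to 18


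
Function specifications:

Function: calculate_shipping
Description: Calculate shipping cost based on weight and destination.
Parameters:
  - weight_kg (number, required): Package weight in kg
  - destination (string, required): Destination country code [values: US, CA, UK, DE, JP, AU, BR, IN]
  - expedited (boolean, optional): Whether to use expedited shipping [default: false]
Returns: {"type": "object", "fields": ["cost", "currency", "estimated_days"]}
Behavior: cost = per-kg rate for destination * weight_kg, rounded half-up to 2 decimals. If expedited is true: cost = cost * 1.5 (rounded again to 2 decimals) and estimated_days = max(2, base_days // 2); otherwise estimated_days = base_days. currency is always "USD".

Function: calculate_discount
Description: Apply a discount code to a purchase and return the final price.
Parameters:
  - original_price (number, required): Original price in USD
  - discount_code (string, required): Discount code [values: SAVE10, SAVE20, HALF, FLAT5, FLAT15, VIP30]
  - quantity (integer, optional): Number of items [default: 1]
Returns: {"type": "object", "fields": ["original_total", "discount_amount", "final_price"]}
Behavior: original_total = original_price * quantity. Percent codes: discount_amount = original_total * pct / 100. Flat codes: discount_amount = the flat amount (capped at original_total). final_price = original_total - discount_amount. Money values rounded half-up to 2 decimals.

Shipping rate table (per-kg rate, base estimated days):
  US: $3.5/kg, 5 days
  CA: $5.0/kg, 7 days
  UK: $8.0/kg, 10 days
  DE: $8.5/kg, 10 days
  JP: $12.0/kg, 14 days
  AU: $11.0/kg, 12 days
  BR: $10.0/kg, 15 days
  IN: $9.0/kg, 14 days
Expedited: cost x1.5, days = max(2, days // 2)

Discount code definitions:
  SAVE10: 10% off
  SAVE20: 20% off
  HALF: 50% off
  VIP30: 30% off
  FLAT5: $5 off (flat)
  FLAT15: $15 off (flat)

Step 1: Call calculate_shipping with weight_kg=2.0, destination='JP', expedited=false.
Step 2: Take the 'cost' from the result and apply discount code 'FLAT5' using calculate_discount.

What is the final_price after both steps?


Step 1: calculate_shipping(weight_kg=2.0, destination=JP, expedited=false)
  Rate for JP: $12.0/kg, base 14 days
  cost = 12.0 * 2.0 = 24 -> 24.00
  expedited not set/false: estimated_days = 14
  -> cost = 24.00 USD
Step 2: calculate_discount(original_price=24.0, discount_code=FLAT5, quantity=1)
  original_total = 24.0 * 1 = 24.00
  FLAT5 = $5 flat: discount_amount = min(5.00, 24.00) = 5.00
  final_price = 24.00 - 5.00 = 19.00
  -> final_price = 19.00
$19.00


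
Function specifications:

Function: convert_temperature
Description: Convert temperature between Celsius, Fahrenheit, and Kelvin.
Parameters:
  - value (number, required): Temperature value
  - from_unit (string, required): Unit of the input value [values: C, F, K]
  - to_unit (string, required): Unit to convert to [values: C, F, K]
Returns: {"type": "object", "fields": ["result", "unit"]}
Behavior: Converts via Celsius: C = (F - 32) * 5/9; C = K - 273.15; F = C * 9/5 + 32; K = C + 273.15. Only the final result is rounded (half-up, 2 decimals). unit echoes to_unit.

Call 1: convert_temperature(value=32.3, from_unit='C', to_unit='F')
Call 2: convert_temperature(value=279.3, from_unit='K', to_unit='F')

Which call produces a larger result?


Call 1:
  Input already in C: 32.3
  To F: 32.3 * 9/5 + 32 = 90.14
  Round to 2 decimals: 90.14
  -> 90.14 F
Call 2:
  To C: 279.3 - 273.15 = 6.15
  To F: 6.15 * 9/5 + 32 = 43.07
  Round to 2 decimals: 43.07
  -> 43.07 F
Call 1 (90.14 F)
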